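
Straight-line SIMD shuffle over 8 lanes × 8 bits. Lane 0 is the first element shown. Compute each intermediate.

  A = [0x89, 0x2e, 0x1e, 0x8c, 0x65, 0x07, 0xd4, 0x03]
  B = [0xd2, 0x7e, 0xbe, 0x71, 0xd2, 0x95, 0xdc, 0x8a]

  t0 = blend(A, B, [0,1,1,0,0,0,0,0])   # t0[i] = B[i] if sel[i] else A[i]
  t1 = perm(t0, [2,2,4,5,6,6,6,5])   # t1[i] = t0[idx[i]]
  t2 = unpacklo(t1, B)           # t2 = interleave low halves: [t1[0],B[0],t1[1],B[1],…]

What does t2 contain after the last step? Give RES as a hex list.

→ t0 |89|7e|be|8c|65|07|d4|03|
→ t1 |be|be|65|07|d4|d4|d4|07|
→ t2 |be|d2|be|7e|65|be|07|71|

RES = [0xbe, 0xd2, 0xbe, 0x7e, 0x65, 0xbe, 0x07, 0x71]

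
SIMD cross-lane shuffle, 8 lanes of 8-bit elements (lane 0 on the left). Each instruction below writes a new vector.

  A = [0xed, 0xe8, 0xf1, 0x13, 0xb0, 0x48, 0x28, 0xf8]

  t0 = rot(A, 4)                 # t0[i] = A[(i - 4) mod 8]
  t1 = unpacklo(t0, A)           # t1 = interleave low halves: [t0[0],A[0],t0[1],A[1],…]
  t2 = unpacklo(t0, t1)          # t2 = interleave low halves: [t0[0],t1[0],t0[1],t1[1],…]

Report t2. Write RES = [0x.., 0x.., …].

t0 = [0xb0, 0x48, 0x28, 0xf8, 0xed, 0xe8, 0xf1, 0x13]
t1 = [0xb0, 0xed, 0x48, 0xe8, 0x28, 0xf1, 0xf8, 0x13]
t2 = [0xb0, 0xb0, 0x48, 0xed, 0x28, 0x48, 0xf8, 0xe8]

RES = [ 0xb0  0xb0  0x48  0xed  0x28  0x48  0xf8  0xe8 ]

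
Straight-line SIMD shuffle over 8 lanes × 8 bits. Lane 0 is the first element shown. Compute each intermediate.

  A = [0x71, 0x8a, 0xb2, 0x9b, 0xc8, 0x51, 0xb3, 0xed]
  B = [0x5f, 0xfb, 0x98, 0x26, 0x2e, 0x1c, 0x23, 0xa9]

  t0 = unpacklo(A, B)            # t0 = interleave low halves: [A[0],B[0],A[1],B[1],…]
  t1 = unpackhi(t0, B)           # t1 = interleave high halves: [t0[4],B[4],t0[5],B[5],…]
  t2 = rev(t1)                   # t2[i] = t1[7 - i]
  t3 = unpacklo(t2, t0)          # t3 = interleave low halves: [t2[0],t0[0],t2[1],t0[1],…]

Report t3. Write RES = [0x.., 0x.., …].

RES = [0xa9, 0x71, 0x26, 0x5f, 0x23, 0x8a, 0x9b, 0xfb]

  t0: 71 5f 8a fb b2 98 9b 26
  t1: b2 2e 98 1c 9b 23 26 a9
  t2: a9 26 23 9b 1c 98 2e b2
  t3: a9 71 26 5f 23 8a 9b fb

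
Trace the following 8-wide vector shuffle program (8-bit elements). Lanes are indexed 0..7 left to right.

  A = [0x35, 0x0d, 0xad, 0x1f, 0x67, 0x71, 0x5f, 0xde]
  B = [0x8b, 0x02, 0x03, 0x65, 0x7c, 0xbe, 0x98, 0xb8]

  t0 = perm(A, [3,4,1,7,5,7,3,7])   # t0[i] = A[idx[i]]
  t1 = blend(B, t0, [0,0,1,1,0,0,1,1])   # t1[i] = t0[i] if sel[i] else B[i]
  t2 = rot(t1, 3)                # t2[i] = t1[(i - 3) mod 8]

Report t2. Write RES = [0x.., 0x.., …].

RES = [0xbe, 0x1f, 0xde, 0x8b, 0x02, 0x0d, 0xde, 0x7c]

→ t0 |1f|67|0d|de|71|de|1f|de|
→ t1 |8b|02|0d|de|7c|be|1f|de|
→ t2 |be|1f|de|8b|02|0d|de|7c|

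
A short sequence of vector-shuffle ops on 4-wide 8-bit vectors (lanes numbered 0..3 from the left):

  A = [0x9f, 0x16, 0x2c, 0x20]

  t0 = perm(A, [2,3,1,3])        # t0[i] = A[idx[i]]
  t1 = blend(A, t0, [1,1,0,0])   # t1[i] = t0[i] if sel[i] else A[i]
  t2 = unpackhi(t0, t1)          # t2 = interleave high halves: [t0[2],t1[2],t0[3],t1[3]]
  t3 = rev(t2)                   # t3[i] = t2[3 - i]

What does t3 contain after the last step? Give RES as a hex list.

RES = [ 0x20  0x20  0x2c  0x16 ]

  t0: 2c 20 16 20
  t1: 2c 20 2c 20
  t2: 16 2c 20 20
  t3: 20 20 2c 16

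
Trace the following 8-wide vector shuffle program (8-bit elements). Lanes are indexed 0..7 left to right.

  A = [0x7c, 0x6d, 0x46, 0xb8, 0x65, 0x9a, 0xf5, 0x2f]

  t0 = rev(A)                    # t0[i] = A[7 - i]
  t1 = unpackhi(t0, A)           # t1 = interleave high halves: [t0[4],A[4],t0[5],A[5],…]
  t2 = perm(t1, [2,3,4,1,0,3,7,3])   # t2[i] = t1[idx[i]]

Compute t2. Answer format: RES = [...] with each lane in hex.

  t0: 2f f5 9a 65 b8 46 6d 7c
  t1: b8 65 46 9a 6d f5 7c 2f
  t2: 46 9a 6d 65 b8 9a 2f 9a

RES = [ 0x46  0x9a  0x6d  0x65  0xb8  0x9a  0x2f  0x9a ]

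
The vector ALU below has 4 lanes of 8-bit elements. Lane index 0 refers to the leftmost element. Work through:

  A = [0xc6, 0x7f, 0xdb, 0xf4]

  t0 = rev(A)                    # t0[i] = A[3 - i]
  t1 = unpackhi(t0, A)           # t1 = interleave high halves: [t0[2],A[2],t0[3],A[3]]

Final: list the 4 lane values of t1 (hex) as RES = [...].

  t0: f4 db 7f c6
  t1: 7f db c6 f4

RES = [ 0x7f  0xdb  0xc6  0xf4 ]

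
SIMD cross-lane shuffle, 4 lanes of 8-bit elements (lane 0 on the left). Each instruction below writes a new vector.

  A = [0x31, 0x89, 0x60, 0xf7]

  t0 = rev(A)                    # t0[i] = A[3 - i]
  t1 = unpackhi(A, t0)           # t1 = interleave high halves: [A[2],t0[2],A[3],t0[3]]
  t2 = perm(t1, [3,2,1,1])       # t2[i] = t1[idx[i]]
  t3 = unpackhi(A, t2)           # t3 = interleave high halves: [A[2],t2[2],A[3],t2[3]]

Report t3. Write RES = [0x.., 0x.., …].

RES = [0x60, 0x89, 0xf7, 0x89]

  t0: f7 60 89 31
  t1: 60 89 f7 31
  t2: 31 f7 89 89
  t3: 60 89 f7 89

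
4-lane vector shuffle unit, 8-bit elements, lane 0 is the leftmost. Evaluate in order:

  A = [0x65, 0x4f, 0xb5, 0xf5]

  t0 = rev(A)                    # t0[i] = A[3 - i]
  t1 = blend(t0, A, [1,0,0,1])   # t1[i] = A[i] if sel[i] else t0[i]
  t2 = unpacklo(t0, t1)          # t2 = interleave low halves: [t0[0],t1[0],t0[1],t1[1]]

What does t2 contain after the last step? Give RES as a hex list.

  t0: f5 b5 4f 65
  t1: 65 b5 4f f5
  t2: f5 65 b5 b5

RES = [0xf5, 0x65, 0xb5, 0xb5]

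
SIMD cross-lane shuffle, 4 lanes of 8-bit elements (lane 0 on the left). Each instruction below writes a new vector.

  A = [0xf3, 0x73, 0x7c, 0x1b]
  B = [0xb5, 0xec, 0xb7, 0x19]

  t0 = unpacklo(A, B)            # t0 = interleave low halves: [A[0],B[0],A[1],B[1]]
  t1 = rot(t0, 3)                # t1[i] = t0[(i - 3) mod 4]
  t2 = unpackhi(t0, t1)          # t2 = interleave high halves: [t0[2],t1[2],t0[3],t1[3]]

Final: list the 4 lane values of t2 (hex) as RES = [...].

RES = [ 0x73  0xec  0xec  0xf3 ]

  t0: f3 b5 73 ec
  t1: b5 73 ec f3
  t2: 73 ec ec f3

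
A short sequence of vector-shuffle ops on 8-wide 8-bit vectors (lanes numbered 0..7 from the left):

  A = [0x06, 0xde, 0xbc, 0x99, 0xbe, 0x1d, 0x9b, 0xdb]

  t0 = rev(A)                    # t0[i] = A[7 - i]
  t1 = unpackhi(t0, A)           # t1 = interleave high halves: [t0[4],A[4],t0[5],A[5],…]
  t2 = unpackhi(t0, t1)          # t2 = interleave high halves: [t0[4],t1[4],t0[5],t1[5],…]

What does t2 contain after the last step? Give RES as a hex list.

RES = [ 0x99  0xde  0xbc  0x9b  0xde  0x06  0x06  0xdb ]

t0 = [0xdb, 0x9b, 0x1d, 0xbe, 0x99, 0xbc, 0xde, 0x06]
t1 = [0x99, 0xbe, 0xbc, 0x1d, 0xde, 0x9b, 0x06, 0xdb]
t2 = [0x99, 0xde, 0xbc, 0x9b, 0xde, 0x06, 0x06, 0xdb]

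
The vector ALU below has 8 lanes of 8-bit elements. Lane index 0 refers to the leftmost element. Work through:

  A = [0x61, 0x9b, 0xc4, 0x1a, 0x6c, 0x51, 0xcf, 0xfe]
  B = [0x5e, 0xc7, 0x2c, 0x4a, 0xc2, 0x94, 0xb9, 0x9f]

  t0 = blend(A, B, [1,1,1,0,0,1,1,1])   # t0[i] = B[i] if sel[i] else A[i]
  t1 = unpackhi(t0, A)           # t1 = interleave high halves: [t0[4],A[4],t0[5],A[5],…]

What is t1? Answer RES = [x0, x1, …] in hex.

RES = [ 0x6c  0x6c  0x94  0x51  0xb9  0xcf  0x9f  0xfe ]

→ t0 |5e|c7|2c|1a|6c|94|b9|9f|
→ t1 |6c|6c|94|51|b9|cf|9f|fe|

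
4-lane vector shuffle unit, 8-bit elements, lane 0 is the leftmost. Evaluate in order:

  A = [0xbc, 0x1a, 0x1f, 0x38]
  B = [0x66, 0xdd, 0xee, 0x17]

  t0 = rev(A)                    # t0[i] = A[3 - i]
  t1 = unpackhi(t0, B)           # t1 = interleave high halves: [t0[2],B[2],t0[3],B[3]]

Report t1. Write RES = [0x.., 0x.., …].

→ t0 |38|1f|1a|bc|
→ t1 |1a|ee|bc|17|

RES = [ 0x1a  0xee  0xbc  0x17 ]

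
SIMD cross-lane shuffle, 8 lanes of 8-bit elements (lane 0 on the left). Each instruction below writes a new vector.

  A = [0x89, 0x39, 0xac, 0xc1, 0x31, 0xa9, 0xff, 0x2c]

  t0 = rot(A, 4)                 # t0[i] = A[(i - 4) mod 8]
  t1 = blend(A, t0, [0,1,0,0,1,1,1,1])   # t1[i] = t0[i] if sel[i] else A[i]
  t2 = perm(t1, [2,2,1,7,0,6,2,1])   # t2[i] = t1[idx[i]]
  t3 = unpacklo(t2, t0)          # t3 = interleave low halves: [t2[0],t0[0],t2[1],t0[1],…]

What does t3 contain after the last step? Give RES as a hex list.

RES = [0xac, 0x31, 0xac, 0xa9, 0xa9, 0xff, 0xc1, 0x2c]

  t0: 31 a9 ff 2c 89 39 ac c1
  t1: 89 a9 ac c1 89 39 ac c1
  t2: ac ac a9 c1 89 ac ac a9
  t3: ac 31 ac a9 a9 ff c1 2c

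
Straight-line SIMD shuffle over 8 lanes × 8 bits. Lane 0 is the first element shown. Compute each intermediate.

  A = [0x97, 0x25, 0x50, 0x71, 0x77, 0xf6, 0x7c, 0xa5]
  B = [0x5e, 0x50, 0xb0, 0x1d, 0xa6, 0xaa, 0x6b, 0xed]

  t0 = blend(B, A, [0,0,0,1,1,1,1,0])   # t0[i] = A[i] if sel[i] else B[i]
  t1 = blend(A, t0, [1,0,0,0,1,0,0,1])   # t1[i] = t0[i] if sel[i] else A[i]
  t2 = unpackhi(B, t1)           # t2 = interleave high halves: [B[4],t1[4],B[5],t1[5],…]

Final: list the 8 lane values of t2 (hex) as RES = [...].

t0 = [0x5e, 0x50, 0xb0, 0x71, 0x77, 0xf6, 0x7c, 0xed]
t1 = [0x5e, 0x25, 0x50, 0x71, 0x77, 0xf6, 0x7c, 0xed]
t2 = [0xa6, 0x77, 0xaa, 0xf6, 0x6b, 0x7c, 0xed, 0xed]

RES = [0xa6, 0x77, 0xaa, 0xf6, 0x6b, 0x7c, 0xed, 0xed]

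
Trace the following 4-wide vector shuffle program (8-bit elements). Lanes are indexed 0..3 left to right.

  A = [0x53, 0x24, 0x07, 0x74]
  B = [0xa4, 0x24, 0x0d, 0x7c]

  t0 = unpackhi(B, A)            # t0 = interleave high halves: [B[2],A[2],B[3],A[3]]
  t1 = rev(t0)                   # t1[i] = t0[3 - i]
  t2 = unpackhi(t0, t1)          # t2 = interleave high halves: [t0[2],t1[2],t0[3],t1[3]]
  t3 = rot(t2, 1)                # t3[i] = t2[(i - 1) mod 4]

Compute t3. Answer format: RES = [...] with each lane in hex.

  t0: 0d 07 7c 74
  t1: 74 7c 07 0d
  t2: 7c 07 74 0d
  t3: 0d 7c 07 74

RES = [0x0d, 0x7c, 0x07, 0x74]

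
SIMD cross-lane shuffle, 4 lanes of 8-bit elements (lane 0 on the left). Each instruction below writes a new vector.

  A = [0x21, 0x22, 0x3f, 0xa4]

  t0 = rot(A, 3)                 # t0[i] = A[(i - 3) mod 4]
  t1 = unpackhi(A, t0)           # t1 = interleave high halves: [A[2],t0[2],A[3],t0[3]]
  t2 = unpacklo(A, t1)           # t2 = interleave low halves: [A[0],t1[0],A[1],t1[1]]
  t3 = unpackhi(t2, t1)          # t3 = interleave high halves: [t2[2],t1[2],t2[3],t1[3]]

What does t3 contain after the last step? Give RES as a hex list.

t0 = [0x22, 0x3f, 0xa4, 0x21]
t1 = [0x3f, 0xa4, 0xa4, 0x21]
t2 = [0x21, 0x3f, 0x22, 0xa4]
t3 = [0x22, 0xa4, 0xa4, 0x21]

RES = [ 0x22  0xa4  0xa4  0x21 ]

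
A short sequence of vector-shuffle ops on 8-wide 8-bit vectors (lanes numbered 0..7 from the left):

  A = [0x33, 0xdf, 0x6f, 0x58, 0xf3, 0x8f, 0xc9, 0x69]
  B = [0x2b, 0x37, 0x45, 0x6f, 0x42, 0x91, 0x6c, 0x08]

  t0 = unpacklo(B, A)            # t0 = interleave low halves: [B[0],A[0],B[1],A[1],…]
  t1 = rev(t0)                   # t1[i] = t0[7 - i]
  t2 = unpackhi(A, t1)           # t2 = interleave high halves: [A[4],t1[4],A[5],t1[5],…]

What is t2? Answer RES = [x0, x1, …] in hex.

t0 = [0x2b, 0x33, 0x37, 0xdf, 0x45, 0x6f, 0x6f, 0x58]
t1 = [0x58, 0x6f, 0x6f, 0x45, 0xdf, 0x37, 0x33, 0x2b]
t2 = [0xf3, 0xdf, 0x8f, 0x37, 0xc9, 0x33, 0x69, 0x2b]

RES = [ 0xf3  0xdf  0x8f  0x37  0xc9  0x33  0x69  0x2b ]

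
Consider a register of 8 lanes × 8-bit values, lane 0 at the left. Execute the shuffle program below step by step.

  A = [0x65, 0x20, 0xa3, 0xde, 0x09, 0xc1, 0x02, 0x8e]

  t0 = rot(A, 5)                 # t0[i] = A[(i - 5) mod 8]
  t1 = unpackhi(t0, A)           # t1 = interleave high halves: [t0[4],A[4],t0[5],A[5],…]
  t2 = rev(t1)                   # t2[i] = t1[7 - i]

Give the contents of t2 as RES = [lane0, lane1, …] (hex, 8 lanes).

RES = [0x8e, 0xa3, 0x02, 0x20, 0xc1, 0x65, 0x09, 0x8e]

t0 = [0xde, 0x09, 0xc1, 0x02, 0x8e, 0x65, 0x20, 0xa3]
t1 = [0x8e, 0x09, 0x65, 0xc1, 0x20, 0x02, 0xa3, 0x8e]
t2 = [0x8e, 0xa3, 0x02, 0x20, 0xc1, 0x65, 0x09, 0x8e]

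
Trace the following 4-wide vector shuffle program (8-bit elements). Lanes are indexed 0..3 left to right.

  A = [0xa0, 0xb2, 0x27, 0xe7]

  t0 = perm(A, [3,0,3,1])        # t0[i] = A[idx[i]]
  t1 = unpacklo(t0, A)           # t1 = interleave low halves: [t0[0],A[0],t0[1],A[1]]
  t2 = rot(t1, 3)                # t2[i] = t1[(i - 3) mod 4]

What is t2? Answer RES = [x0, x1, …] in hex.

→ t0 |e7|a0|e7|b2|
→ t1 |e7|a0|a0|b2|
→ t2 |a0|a0|b2|e7|

RES = [ 0xa0  0xa0  0xb2  0xe7 ]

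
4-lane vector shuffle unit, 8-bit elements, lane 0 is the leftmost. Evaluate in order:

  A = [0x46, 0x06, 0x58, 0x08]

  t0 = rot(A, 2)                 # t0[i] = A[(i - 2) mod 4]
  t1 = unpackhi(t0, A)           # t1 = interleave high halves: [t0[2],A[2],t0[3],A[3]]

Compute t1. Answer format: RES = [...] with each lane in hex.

→ t0 |58|08|46|06|
→ t1 |46|58|06|08|

RES = [0x46, 0x58, 0x06, 0x08]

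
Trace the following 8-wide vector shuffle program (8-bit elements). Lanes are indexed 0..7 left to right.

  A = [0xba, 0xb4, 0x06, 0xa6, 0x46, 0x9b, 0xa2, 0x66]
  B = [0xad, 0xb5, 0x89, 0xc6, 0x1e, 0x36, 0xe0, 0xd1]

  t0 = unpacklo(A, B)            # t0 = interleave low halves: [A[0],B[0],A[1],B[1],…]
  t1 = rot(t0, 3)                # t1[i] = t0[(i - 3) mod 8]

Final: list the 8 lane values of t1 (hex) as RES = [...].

RES = [ 0x89  0xa6  0xc6  0xba  0xad  0xb4  0xb5  0x06 ]

t0 = [0xba, 0xad, 0xb4, 0xb5, 0x06, 0x89, 0xa6, 0xc6]
t1 = [0x89, 0xa6, 0xc6, 0xba, 0xad, 0xb4, 0xb5, 0x06]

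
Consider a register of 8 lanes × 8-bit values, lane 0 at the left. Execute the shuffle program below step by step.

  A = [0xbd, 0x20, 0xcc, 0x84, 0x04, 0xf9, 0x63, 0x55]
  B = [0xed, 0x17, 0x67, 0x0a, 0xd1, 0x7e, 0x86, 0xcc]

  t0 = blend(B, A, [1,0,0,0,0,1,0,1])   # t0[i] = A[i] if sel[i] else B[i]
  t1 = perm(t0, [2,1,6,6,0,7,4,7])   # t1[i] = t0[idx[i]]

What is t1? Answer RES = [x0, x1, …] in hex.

  t0: bd 17 67 0a d1 f9 86 55
  t1: 67 17 86 86 bd 55 d1 55

RES = [0x67, 0x17, 0x86, 0x86, 0xbd, 0x55, 0xd1, 0x55]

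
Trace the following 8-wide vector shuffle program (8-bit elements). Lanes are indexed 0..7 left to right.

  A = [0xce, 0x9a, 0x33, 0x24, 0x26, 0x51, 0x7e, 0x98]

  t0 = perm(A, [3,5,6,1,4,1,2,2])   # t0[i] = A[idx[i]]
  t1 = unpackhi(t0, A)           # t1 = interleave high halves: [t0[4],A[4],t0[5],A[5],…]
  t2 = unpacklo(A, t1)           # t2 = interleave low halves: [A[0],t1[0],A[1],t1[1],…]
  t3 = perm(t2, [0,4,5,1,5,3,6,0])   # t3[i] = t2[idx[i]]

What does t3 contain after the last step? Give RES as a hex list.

RES = [0xce, 0x33, 0x9a, 0x26, 0x9a, 0x26, 0x24, 0xce]

→ t0 |24|51|7e|9a|26|9a|33|33|
→ t1 |26|26|9a|51|33|7e|33|98|
→ t2 |ce|26|9a|26|33|9a|24|51|
→ t3 |ce|33|9a|26|9a|26|24|ce|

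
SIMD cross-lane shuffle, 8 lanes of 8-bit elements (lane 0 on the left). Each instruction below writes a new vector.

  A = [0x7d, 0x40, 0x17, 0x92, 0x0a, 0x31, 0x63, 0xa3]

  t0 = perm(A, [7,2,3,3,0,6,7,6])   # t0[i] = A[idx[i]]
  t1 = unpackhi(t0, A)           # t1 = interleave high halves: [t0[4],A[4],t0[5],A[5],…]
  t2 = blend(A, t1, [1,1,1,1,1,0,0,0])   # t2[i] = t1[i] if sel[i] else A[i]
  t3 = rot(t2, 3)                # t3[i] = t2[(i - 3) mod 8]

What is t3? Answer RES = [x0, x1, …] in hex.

  t0: a3 17 92 92 7d 63 a3 63
  t1: 7d 0a 63 31 a3 63 63 a3
  t2: 7d 0a 63 31 a3 31 63 a3
  t3: 31 63 a3 7d 0a 63 31 a3

RES = [ 0x31  0x63  0xa3  0x7d  0x0a  0x63  0x31  0xa3 ]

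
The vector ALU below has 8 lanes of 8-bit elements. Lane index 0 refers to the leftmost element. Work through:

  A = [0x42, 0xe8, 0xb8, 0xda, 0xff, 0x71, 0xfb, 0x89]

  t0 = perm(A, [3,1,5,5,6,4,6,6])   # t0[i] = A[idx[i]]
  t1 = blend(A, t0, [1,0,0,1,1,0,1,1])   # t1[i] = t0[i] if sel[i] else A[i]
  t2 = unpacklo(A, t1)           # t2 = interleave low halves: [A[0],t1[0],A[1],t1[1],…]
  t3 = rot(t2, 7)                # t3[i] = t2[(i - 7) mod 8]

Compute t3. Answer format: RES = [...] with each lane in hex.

→ t0 |da|e8|71|71|fb|ff|fb|fb|
→ t1 |da|e8|b8|71|fb|71|fb|fb|
→ t2 |42|da|e8|e8|b8|b8|da|71|
→ t3 |da|e8|e8|b8|b8|da|71|42|

RES = [ 0xda  0xe8  0xe8  0xb8  0xb8  0xda  0x71  0x42 ]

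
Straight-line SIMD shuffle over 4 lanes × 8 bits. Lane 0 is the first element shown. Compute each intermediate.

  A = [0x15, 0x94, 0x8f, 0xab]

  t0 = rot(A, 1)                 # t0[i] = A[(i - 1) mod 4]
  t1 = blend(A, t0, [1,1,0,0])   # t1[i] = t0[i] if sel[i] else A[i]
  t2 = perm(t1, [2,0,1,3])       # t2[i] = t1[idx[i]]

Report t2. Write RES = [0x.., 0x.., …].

RES = [ 0x8f  0xab  0x15  0xab ]

→ t0 |ab|15|94|8f|
→ t1 |ab|15|8f|ab|
→ t2 |8f|ab|15|ab|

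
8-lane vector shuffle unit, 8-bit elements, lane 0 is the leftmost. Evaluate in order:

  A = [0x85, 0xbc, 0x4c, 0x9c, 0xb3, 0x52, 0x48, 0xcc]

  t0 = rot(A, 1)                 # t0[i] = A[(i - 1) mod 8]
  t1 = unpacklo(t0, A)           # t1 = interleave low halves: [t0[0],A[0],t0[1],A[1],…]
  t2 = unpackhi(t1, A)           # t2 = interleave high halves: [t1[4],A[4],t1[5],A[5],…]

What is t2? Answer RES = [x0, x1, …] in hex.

RES = [ 0xbc  0xb3  0x4c  0x52  0x4c  0x48  0x9c  0xcc ]

→ t0 |cc|85|bc|4c|9c|b3|52|48|
→ t1 |cc|85|85|bc|bc|4c|4c|9c|
→ t2 |bc|b3|4c|52|4c|48|9c|cc|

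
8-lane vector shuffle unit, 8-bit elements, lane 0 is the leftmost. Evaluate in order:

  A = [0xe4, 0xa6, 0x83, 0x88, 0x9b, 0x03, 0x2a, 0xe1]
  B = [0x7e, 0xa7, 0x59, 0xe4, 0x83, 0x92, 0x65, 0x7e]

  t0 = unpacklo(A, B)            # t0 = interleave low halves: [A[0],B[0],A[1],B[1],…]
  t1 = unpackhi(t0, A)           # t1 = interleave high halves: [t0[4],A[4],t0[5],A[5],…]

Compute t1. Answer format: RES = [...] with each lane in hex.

RES = [ 0x83  0x9b  0x59  0x03  0x88  0x2a  0xe4  0xe1 ]

  t0: e4 7e a6 a7 83 59 88 e4
  t1: 83 9b 59 03 88 2a e4 e1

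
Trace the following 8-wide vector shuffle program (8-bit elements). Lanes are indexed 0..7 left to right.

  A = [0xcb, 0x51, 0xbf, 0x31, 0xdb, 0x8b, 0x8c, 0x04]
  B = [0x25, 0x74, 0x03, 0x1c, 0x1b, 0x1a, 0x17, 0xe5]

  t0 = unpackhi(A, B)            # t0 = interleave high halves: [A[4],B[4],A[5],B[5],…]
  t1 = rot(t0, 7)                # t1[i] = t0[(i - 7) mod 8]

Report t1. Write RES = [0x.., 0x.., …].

t0 = [0xdb, 0x1b, 0x8b, 0x1a, 0x8c, 0x17, 0x04, 0xe5]
t1 = [0x1b, 0x8b, 0x1a, 0x8c, 0x17, 0x04, 0xe5, 0xdb]

RES = [0x1b, 0x8b, 0x1a, 0x8c, 0x17, 0x04, 0xe5, 0xdb]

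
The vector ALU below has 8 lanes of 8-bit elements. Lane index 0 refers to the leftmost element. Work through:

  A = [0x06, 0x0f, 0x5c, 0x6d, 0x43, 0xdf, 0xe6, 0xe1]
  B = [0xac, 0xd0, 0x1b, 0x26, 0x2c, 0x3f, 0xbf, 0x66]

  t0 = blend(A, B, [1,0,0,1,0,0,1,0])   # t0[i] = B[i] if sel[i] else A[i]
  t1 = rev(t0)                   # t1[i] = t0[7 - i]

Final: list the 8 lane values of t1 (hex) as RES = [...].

RES = [ 0xe1  0xbf  0xdf  0x43  0x26  0x5c  0x0f  0xac ]

t0 = [0xac, 0x0f, 0x5c, 0x26, 0x43, 0xdf, 0xbf, 0xe1]
t1 = [0xe1, 0xbf, 0xdf, 0x43, 0x26, 0x5c, 0x0f, 0xac]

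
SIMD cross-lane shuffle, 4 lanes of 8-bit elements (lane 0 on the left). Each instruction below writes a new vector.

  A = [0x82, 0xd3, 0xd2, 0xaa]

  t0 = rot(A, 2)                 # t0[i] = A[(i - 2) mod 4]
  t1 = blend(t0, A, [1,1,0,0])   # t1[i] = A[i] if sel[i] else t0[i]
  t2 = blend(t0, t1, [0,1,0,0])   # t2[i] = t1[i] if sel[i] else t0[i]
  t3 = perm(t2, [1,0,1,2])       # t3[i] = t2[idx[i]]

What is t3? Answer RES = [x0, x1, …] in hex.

RES = [0xd3, 0xd2, 0xd3, 0x82]

  t0: d2 aa 82 d3
  t1: 82 d3 82 d3
  t2: d2 d3 82 d3
  t3: d3 d2 d3 82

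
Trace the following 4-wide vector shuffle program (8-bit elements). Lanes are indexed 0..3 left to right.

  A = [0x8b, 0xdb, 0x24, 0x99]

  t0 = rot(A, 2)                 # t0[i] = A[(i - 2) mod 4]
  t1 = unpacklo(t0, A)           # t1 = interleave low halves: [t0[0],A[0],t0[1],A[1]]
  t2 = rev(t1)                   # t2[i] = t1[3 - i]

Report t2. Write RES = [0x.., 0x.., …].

→ t0 |24|99|8b|db|
→ t1 |24|8b|99|db|
→ t2 |db|99|8b|24|

RES = [ 0xdb  0x99  0x8b  0x24 ]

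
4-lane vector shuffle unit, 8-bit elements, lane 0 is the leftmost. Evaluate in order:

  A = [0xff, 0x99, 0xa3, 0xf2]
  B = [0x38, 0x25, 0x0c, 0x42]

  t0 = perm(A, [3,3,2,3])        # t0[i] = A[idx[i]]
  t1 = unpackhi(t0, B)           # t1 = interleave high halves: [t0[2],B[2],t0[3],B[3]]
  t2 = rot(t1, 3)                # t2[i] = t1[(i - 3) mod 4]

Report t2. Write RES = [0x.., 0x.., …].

  t0: f2 f2 a3 f2
  t1: a3 0c f2 42
  t2: 0c f2 42 a3

RES = [ 0x0c  0xf2  0x42  0xa3 ]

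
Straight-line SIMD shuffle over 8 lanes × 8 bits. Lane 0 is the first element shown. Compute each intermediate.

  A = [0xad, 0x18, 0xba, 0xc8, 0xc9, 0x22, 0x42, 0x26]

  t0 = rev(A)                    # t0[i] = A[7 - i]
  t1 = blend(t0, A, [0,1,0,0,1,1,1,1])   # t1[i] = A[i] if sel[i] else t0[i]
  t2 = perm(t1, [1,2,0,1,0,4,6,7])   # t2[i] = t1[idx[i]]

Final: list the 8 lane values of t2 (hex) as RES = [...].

RES = [ 0x18  0x22  0x26  0x18  0x26  0xc9  0x42  0x26 ]

→ t0 |26|42|22|c9|c8|ba|18|ad|
→ t1 |26|18|22|c9|c9|22|42|26|
→ t2 |18|22|26|18|26|c9|42|26|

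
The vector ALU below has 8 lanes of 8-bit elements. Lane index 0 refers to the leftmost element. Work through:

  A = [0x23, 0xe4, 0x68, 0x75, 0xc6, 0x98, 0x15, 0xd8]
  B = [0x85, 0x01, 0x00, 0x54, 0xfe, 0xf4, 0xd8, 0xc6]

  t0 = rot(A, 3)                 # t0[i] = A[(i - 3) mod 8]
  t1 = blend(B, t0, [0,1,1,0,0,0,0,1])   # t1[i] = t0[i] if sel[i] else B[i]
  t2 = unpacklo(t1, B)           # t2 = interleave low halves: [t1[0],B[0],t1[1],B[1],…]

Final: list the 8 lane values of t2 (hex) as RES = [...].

RES = [0x85, 0x85, 0x15, 0x01, 0xd8, 0x00, 0x54, 0x54]

  t0: 98 15 d8 23 e4 68 75 c6
  t1: 85 15 d8 54 fe f4 d8 c6
  t2: 85 85 15 01 d8 00 54 54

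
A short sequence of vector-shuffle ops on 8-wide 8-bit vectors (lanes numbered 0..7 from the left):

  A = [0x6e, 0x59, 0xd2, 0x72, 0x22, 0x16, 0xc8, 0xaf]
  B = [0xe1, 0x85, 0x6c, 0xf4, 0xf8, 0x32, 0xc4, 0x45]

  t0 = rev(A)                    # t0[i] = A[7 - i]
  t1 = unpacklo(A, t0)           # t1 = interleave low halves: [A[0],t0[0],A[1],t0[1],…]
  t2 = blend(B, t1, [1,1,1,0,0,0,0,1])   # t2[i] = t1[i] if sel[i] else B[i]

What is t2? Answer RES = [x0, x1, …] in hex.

  t0: af c8 16 22 72 d2 59 6e
  t1: 6e af 59 c8 d2 16 72 22
  t2: 6e af 59 f4 f8 32 c4 22

RES = [ 0x6e  0xaf  0x59  0xf4  0xf8  0x32  0xc4  0x22 ]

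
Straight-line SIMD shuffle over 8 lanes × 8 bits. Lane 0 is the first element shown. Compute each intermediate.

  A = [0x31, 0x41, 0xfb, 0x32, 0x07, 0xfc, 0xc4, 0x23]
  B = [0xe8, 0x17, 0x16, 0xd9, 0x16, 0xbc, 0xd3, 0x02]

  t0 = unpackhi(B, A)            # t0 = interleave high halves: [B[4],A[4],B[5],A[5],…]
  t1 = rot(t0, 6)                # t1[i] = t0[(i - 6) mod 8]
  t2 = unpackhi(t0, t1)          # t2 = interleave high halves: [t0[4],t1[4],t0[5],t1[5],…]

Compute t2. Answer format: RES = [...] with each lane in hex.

→ t0 |16|07|bc|fc|d3|c4|02|23|
→ t1 |bc|fc|d3|c4|02|23|16|07|
→ t2 |d3|02|c4|23|02|16|23|07|

RES = [ 0xd3  0x02  0xc4  0x23  0x02  0x16  0x23  0x07 ]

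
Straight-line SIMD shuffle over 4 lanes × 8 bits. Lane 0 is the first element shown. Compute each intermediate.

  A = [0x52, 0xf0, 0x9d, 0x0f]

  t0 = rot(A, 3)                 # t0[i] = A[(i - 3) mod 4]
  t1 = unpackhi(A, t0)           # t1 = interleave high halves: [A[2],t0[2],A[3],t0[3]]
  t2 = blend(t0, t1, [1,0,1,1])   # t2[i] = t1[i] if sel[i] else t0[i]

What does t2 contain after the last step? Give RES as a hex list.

  t0: f0 9d 0f 52
  t1: 9d 0f 0f 52
  t2: 9d 9d 0f 52

RES = [0x9d, 0x9d, 0x0f, 0x52]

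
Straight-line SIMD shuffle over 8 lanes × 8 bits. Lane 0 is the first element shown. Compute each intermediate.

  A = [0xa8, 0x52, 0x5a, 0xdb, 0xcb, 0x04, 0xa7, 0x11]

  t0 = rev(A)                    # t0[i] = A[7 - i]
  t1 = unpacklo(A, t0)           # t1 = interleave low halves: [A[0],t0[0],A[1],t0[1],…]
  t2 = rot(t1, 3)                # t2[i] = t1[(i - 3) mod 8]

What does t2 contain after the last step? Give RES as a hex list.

RES = [ 0x04  0xdb  0xcb  0xa8  0x11  0x52  0xa7  0x5a ]

  t0: 11 a7 04 cb db 5a 52 a8
  t1: a8 11 52 a7 5a 04 db cb
  t2: 04 db cb a8 11 52 a7 5a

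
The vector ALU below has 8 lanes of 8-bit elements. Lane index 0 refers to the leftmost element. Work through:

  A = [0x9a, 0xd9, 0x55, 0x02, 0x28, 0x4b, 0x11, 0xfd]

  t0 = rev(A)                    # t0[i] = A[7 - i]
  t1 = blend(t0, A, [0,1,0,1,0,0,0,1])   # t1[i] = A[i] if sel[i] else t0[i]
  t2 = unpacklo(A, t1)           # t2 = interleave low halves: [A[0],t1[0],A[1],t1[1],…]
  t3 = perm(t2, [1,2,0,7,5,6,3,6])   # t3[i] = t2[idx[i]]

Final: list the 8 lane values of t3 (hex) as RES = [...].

t0 = [0xfd, 0x11, 0x4b, 0x28, 0x02, 0x55, 0xd9, 0x9a]
t1 = [0xfd, 0xd9, 0x4b, 0x02, 0x02, 0x55, 0xd9, 0xfd]
t2 = [0x9a, 0xfd, 0xd9, 0xd9, 0x55, 0x4b, 0x02, 0x02]
t3 = [0xfd, 0xd9, 0x9a, 0x02, 0x4b, 0x02, 0xd9, 0x02]

RES = [ 0xfd  0xd9  0x9a  0x02  0x4b  0x02  0xd9  0x02 ]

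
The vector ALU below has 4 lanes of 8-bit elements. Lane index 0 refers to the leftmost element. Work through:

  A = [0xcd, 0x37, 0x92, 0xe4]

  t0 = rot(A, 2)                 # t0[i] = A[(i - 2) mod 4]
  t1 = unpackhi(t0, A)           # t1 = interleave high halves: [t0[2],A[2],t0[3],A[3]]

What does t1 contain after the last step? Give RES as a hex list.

RES = [ 0xcd  0x92  0x37  0xe4 ]

t0 = [0x92, 0xe4, 0xcd, 0x37]
t1 = [0xcd, 0x92, 0x37, 0xe4]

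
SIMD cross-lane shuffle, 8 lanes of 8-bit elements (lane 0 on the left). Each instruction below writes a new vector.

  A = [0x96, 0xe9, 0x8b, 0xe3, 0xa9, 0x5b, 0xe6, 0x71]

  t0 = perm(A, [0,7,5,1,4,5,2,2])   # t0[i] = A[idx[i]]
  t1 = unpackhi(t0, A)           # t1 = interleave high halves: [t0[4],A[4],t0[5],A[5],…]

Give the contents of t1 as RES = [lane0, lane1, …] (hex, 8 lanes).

→ t0 |96|71|5b|e9|a9|5b|8b|8b|
→ t1 |a9|a9|5b|5b|8b|e6|8b|71|

RES = [ 0xa9  0xa9  0x5b  0x5b  0x8b  0xe6  0x8b  0x71 ]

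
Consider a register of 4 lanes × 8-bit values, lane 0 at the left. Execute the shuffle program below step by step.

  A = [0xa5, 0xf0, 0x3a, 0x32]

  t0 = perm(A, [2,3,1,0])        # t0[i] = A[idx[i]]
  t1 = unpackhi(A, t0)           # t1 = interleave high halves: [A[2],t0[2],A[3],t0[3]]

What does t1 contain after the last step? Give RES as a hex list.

t0 = [0x3a, 0x32, 0xf0, 0xa5]
t1 = [0x3a, 0xf0, 0x32, 0xa5]

RES = [ 0x3a  0xf0  0x32  0xa5 ]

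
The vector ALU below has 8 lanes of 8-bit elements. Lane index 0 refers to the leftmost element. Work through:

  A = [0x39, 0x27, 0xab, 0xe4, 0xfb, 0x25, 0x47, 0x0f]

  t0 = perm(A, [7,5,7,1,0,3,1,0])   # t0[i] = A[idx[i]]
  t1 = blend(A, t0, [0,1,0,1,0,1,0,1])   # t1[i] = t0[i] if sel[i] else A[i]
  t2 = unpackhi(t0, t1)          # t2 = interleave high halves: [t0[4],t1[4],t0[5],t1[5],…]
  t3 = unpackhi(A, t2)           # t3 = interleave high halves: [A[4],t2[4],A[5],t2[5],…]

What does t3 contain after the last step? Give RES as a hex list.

  t0: 0f 25 0f 27 39 e4 27 39
  t1: 39 25 ab 27 fb e4 47 39
  t2: 39 fb e4 e4 27 47 39 39
  t3: fb 27 25 47 47 39 0f 39

RES = [0xfb, 0x27, 0x25, 0x47, 0x47, 0x39, 0x0f, 0x39]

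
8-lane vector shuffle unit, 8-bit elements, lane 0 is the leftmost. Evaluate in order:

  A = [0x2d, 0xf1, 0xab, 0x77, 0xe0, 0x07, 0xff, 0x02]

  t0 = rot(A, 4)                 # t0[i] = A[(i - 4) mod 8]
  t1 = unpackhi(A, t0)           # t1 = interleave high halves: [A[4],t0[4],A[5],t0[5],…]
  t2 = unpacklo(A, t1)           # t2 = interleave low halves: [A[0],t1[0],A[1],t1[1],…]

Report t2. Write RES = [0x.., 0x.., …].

t0 = [0xe0, 0x07, 0xff, 0x02, 0x2d, 0xf1, 0xab, 0x77]
t1 = [0xe0, 0x2d, 0x07, 0xf1, 0xff, 0xab, 0x02, 0x77]
t2 = [0x2d, 0xe0, 0xf1, 0x2d, 0xab, 0x07, 0x77, 0xf1]

RES = [0x2d, 0xe0, 0xf1, 0x2d, 0xab, 0x07, 0x77, 0xf1]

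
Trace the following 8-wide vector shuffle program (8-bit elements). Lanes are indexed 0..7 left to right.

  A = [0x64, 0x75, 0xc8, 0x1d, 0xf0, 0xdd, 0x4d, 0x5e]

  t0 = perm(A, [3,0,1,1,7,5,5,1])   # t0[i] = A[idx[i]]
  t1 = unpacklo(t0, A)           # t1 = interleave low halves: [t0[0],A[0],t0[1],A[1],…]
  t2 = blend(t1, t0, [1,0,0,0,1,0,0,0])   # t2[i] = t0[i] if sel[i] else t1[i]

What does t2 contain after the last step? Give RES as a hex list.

  t0: 1d 64 75 75 5e dd dd 75
  t1: 1d 64 64 75 75 c8 75 1d
  t2: 1d 64 64 75 5e c8 75 1d

RES = [ 0x1d  0x64  0x64  0x75  0x5e  0xc8  0x75  0x1d ]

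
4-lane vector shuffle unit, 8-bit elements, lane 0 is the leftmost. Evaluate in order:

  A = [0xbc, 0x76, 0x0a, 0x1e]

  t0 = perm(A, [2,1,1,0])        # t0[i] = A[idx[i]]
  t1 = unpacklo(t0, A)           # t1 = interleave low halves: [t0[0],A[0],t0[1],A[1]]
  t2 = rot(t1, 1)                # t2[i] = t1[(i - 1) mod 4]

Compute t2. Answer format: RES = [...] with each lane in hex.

→ t0 |0a|76|76|bc|
→ t1 |0a|bc|76|76|
→ t2 |76|0a|bc|76|

RES = [ 0x76  0x0a  0xbc  0x76 ]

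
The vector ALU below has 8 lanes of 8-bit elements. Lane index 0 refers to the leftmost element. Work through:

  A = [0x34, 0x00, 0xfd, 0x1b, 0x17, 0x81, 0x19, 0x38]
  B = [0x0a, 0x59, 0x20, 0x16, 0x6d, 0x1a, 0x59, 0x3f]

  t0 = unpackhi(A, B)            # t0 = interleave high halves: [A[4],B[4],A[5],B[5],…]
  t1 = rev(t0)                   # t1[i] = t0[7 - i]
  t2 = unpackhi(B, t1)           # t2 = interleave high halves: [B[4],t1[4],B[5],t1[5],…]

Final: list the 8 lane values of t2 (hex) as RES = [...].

t0 = [0x17, 0x6d, 0x81, 0x1a, 0x19, 0x59, 0x38, 0x3f]
t1 = [0x3f, 0x38, 0x59, 0x19, 0x1a, 0x81, 0x6d, 0x17]
t2 = [0x6d, 0x1a, 0x1a, 0x81, 0x59, 0x6d, 0x3f, 0x17]

RES = [0x6d, 0x1a, 0x1a, 0x81, 0x59, 0x6d, 0x3f, 0x17]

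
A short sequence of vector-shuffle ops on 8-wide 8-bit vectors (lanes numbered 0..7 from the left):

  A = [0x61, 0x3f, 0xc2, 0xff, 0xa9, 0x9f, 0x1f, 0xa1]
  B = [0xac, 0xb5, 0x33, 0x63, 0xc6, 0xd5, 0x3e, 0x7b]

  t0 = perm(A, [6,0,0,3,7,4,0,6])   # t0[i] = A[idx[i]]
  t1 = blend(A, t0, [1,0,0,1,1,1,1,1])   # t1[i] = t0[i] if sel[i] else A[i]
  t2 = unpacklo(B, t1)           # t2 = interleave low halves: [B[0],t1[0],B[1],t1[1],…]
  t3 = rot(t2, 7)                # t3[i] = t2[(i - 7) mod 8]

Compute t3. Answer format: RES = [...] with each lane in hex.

→ t0 |1f|61|61|ff|a1|a9|61|1f|
→ t1 |1f|3f|c2|ff|a1|a9|61|1f|
→ t2 |ac|1f|b5|3f|33|c2|63|ff|
→ t3 |1f|b5|3f|33|c2|63|ff|ac|

RES = [0x1f, 0xb5, 0x3f, 0x33, 0xc2, 0x63, 0xff, 0xac]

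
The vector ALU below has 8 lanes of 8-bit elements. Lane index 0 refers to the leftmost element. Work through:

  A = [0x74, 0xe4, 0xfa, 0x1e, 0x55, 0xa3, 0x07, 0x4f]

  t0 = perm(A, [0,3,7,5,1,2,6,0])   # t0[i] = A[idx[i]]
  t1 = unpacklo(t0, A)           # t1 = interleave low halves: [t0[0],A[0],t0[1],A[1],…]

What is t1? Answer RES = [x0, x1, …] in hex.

RES = [ 0x74  0x74  0x1e  0xe4  0x4f  0xfa  0xa3  0x1e ]

  t0: 74 1e 4f a3 e4 fa 07 74
  t1: 74 74 1e e4 4f fa a3 1e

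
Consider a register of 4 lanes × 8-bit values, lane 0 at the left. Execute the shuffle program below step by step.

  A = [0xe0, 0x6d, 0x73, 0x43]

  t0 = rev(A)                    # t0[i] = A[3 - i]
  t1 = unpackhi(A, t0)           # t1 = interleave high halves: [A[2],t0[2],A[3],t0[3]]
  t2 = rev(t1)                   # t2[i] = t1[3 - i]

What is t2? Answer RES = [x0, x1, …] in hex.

  t0: 43 73 6d e0
  t1: 73 6d 43 e0
  t2: e0 43 6d 73

RES = [ 0xe0  0x43  0x6d  0x73 ]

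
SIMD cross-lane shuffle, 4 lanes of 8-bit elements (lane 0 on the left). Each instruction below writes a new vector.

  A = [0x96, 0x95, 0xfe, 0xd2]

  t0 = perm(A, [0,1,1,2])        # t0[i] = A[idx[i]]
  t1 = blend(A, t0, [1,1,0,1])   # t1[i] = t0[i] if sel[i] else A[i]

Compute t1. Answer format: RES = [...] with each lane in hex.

RES = [0x96, 0x95, 0xfe, 0xfe]

  t0: 96 95 95 fe
  t1: 96 95 fe fe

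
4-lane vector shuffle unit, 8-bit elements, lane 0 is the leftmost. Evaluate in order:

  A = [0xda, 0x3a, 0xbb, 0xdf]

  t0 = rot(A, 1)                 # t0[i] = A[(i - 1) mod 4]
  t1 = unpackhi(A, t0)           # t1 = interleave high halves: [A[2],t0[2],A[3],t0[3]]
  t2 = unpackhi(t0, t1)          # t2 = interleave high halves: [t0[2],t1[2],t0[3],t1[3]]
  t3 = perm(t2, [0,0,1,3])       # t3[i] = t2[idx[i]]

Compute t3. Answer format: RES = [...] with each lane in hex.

→ t0 |df|da|3a|bb|
→ t1 |bb|3a|df|bb|
→ t2 |3a|df|bb|bb|
→ t3 |3a|3a|df|bb|

RES = [0x3a, 0x3a, 0xdf, 0xbb]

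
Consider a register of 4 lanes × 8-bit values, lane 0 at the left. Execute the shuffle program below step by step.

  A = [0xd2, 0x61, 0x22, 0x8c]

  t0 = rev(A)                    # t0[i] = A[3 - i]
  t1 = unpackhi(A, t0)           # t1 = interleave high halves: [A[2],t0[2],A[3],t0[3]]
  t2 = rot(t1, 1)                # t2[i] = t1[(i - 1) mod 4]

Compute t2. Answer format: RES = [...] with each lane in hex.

RES = [0xd2, 0x22, 0x61, 0x8c]

  t0: 8c 22 61 d2
  t1: 22 61 8c d2
  t2: d2 22 61 8c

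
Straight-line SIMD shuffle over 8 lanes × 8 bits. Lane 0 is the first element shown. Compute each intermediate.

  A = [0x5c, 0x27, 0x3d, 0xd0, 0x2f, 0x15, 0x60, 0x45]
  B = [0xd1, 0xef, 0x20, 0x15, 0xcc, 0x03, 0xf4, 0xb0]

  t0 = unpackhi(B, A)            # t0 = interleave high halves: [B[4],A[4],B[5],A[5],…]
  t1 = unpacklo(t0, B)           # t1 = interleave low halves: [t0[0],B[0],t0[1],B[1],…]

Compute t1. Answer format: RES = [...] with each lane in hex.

RES = [0xcc, 0xd1, 0x2f, 0xef, 0x03, 0x20, 0x15, 0x15]

  t0: cc 2f 03 15 f4 60 b0 45
  t1: cc d1 2f ef 03 20 15 15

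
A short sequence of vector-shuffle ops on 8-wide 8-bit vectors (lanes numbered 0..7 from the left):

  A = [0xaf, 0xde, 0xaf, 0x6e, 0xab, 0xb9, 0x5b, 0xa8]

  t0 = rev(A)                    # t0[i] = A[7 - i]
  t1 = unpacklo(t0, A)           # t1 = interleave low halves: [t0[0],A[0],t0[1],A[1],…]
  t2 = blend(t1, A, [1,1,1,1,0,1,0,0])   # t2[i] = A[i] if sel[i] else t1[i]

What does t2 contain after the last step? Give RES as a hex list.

RES = [ 0xaf  0xde  0xaf  0x6e  0xb9  0xb9  0xab  0x6e ]

  t0: a8 5b b9 ab 6e af de af
  t1: a8 af 5b de b9 af ab 6e
  t2: af de af 6e b9 b9 ab 6e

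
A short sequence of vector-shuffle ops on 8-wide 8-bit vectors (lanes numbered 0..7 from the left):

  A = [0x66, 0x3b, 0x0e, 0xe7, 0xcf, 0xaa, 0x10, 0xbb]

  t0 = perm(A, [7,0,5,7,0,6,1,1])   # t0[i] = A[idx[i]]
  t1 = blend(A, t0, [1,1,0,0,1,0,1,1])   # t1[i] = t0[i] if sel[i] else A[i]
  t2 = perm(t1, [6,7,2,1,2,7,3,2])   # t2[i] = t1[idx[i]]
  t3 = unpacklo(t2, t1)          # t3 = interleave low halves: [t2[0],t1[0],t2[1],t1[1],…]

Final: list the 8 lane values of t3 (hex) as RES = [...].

t0 = [0xbb, 0x66, 0xaa, 0xbb, 0x66, 0x10, 0x3b, 0x3b]
t1 = [0xbb, 0x66, 0x0e, 0xe7, 0x66, 0xaa, 0x3b, 0x3b]
t2 = [0x3b, 0x3b, 0x0e, 0x66, 0x0e, 0x3b, 0xe7, 0x0e]
t3 = [0x3b, 0xbb, 0x3b, 0x66, 0x0e, 0x0e, 0x66, 0xe7]

RES = [ 0x3b  0xbb  0x3b  0x66  0x0e  0x0e  0x66  0xe7 ]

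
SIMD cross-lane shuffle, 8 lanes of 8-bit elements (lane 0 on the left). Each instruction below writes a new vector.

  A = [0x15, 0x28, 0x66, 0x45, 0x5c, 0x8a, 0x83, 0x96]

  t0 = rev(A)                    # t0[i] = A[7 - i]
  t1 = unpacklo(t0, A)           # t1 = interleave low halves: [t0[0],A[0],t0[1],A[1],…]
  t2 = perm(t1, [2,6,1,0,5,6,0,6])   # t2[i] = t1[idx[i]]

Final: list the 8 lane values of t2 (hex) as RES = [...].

RES = [ 0x83  0x5c  0x15  0x96  0x66  0x5c  0x96  0x5c ]

t0 = [0x96, 0x83, 0x8a, 0x5c, 0x45, 0x66, 0x28, 0x15]
t1 = [0x96, 0x15, 0x83, 0x28, 0x8a, 0x66, 0x5c, 0x45]
t2 = [0x83, 0x5c, 0x15, 0x96, 0x66, 0x5c, 0x96, 0x5c]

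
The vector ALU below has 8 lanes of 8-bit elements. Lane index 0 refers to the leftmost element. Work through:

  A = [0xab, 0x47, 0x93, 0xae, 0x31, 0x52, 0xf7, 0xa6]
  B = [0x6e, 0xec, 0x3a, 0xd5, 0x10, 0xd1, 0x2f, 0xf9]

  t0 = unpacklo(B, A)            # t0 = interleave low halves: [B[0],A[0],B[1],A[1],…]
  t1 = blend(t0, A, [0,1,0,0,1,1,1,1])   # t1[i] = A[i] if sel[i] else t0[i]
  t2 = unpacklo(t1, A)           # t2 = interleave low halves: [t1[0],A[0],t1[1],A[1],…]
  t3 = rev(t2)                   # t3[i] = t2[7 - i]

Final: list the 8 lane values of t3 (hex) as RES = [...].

RES = [ 0xae  0x47  0x93  0xec  0x47  0x47  0xab  0x6e ]

→ t0 |6e|ab|ec|47|3a|93|d5|ae|
→ t1 |6e|47|ec|47|31|52|f7|a6|
→ t2 |6e|ab|47|47|ec|93|47|ae|
→ t3 |ae|47|93|ec|47|47|ab|6e|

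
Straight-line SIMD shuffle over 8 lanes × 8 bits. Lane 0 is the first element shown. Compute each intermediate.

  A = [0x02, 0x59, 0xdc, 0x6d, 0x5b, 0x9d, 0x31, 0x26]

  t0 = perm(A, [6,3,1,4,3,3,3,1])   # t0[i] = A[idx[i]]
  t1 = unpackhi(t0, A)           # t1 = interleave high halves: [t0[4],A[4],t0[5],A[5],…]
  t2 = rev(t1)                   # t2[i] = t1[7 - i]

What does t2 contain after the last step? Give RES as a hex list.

  t0: 31 6d 59 5b 6d 6d 6d 59
  t1: 6d 5b 6d 9d 6d 31 59 26
  t2: 26 59 31 6d 9d 6d 5b 6d

RES = [ 0x26  0x59  0x31  0x6d  0x9d  0x6d  0x5b  0x6d ]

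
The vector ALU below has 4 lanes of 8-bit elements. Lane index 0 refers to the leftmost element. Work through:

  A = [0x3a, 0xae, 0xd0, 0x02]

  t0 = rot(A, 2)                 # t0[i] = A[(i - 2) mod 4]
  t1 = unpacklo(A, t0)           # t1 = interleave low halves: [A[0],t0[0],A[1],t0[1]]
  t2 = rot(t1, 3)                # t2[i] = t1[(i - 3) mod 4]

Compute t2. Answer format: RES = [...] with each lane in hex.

RES = [0xd0, 0xae, 0x02, 0x3a]

→ t0 |d0|02|3a|ae|
→ t1 |3a|d0|ae|02|
→ t2 |d0|ae|02|3a|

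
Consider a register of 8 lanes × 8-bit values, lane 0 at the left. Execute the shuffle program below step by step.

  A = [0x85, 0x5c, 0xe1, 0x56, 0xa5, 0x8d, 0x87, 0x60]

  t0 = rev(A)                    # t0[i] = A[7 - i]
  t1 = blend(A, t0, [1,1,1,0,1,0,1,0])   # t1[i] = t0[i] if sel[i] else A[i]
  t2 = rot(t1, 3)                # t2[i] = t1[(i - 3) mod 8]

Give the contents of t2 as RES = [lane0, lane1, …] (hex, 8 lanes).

RES = [0x8d, 0x5c, 0x60, 0x60, 0x87, 0x8d, 0x56, 0x56]

t0 = [0x60, 0x87, 0x8d, 0xa5, 0x56, 0xe1, 0x5c, 0x85]
t1 = [0x60, 0x87, 0x8d, 0x56, 0x56, 0x8d, 0x5c, 0x60]
t2 = [0x8d, 0x5c, 0x60, 0x60, 0x87, 0x8d, 0x56, 0x56]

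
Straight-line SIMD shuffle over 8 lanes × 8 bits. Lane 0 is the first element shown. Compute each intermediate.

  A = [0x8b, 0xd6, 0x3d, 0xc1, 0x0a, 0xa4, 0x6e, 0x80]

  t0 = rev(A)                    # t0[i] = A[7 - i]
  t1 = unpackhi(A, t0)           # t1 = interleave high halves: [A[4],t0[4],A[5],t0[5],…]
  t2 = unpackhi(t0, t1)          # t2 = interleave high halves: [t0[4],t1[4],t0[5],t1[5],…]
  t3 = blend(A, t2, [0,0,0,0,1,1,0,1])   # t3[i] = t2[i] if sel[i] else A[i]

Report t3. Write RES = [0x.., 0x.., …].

RES = [ 0x8b  0xd6  0x3d  0xc1  0xd6  0x80  0x6e  0x8b ]

→ t0 |80|6e|a4|0a|c1|3d|d6|8b|
→ t1 |0a|c1|a4|3d|6e|d6|80|8b|
→ t2 |c1|6e|3d|d6|d6|80|8b|8b|
→ t3 |8b|d6|3d|c1|d6|80|6e|8b|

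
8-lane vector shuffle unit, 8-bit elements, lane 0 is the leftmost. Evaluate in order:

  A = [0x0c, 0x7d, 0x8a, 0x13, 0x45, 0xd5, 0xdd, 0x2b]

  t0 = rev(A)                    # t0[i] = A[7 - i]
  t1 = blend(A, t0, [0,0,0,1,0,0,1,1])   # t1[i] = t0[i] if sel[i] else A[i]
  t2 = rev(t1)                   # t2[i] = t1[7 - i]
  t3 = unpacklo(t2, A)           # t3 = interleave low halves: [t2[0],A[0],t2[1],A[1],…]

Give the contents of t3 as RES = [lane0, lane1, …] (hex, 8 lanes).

  t0: 2b dd d5 45 13 8a 7d 0c
  t1: 0c 7d 8a 45 45 d5 7d 0c
  t2: 0c 7d d5 45 45 8a 7d 0c
  t3: 0c 0c 7d 7d d5 8a 45 13

RES = [ 0x0c  0x0c  0x7d  0x7d  0xd5  0x8a  0x45  0x13 ]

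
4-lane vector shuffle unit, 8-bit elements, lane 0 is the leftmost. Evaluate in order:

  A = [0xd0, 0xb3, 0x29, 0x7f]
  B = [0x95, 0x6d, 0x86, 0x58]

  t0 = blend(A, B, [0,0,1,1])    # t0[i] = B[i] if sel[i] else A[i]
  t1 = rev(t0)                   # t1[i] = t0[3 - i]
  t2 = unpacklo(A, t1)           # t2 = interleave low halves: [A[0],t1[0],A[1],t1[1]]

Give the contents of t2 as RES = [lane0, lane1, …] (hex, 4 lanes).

RES = [0xd0, 0x58, 0xb3, 0x86]

t0 = [0xd0, 0xb3, 0x86, 0x58]
t1 = [0x58, 0x86, 0xb3, 0xd0]
t2 = [0xd0, 0x58, 0xb3, 0x86]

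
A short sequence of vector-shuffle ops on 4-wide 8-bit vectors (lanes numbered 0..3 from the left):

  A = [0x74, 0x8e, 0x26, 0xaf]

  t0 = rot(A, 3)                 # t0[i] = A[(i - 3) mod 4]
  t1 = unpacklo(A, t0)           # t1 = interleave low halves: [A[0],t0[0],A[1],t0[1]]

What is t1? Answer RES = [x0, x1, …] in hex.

  t0: 8e 26 af 74
  t1: 74 8e 8e 26

RES = [ 0x74  0x8e  0x8e  0x26 ]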